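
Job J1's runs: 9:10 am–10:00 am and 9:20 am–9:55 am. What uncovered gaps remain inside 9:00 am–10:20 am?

The merged coverage is 9:10 am–10:00 am.
Gaps within 9:00 am–10:20 am: 9:00 am–9:10 am, 10:00 am–10:20 am.

9:00 am–9:10 am, 10:00 am–10:20 am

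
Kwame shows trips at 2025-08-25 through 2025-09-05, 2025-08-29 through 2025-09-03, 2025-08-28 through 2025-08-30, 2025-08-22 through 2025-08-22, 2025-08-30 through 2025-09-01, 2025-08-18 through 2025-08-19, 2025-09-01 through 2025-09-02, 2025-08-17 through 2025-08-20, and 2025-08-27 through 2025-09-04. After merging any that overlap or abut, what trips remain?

Sort by start: 2025-08-17 through 2025-08-20, 2025-08-18 through 2025-08-19, 2025-08-22 through 2025-08-22, 2025-08-25 through 2025-09-05, 2025-08-27 through 2025-09-04, 2025-08-28 through 2025-08-30, 2025-08-29 through 2025-09-03, 2025-08-30 through 2025-09-01, 2025-09-01 through 2025-09-02.
2025-08-18 through 2025-08-19 overlaps/touches 2025-08-17 through 2025-08-20 → extend to 2025-08-17 through 2025-08-20.
2025-08-22 through 2025-08-22 is disjoint → start new block.
2025-08-25 through 2025-09-05 is disjoint → start new block.
2025-08-27 through 2025-09-04 overlaps/touches 2025-08-25 through 2025-09-05 → extend to 2025-08-25 through 2025-09-05.
2025-08-28 through 2025-08-30 overlaps/touches 2025-08-25 through 2025-09-05 → extend to 2025-08-25 through 2025-09-05.
2025-08-29 through 2025-09-03 overlaps/touches 2025-08-25 through 2025-09-05 → extend to 2025-08-25 through 2025-09-05.
2025-08-30 through 2025-09-01 overlaps/touches 2025-08-25 through 2025-09-05 → extend to 2025-08-25 through 2025-09-05.
2025-09-01 through 2025-09-02 overlaps/touches 2025-08-25 through 2025-09-05 → extend to 2025-08-25 through 2025-09-05.

2025-08-17 through 2025-08-20, 2025-08-22 through 2025-08-22, 2025-08-25 through 2025-09-05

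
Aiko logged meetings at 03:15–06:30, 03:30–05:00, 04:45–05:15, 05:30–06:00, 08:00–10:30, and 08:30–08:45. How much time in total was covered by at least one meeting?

Merged: 03:15-06:30, 08:00-10:30.
Lengths: 3 h 15 min + 2 h 30 min = 5 h 45 min.

5 h 45 min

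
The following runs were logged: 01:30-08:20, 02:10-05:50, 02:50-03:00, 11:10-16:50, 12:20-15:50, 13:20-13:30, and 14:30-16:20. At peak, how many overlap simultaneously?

Walk the sorted start/end points keeping a running depth.
The depth first hits 3 at 02:50.

3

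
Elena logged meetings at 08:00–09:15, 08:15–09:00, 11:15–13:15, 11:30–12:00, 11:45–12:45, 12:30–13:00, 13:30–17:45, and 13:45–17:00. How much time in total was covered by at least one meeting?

7 h 30 min

Merged: 08:00–09:15, 11:15–13:15, 13:30–17:45.
Lengths: 1 h 15 min + 2 h + 4 h 15 min = 7 h 30 min.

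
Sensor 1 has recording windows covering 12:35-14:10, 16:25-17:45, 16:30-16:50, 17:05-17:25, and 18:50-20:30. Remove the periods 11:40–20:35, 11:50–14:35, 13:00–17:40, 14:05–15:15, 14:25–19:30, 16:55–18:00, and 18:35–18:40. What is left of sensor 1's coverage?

First set merges to 12:35–14:10, 16:25–17:45, 18:50–20:30.
Second set merges to 11:40–20:35.
12:35–14:10 lies entirely inside B → drops out.
16:25–17:45 lies entirely inside B → drops out.
18:50–20:30 lies entirely inside B → drops out.

none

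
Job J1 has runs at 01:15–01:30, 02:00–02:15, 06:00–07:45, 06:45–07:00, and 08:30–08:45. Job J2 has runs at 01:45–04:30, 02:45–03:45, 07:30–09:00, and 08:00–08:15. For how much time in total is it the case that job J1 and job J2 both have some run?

First set merges to 01:15-01:30, 02:00-02:15, 06:00-07:45, 08:30-08:45.
Second set merges to 01:45-04:30, 07:30-09:00.
A ∩ B = 02:00-02:15, 07:30-07:45, 08:30-08:45.
Total: 15 min + 15 min + 15 min = 45 min.

45 min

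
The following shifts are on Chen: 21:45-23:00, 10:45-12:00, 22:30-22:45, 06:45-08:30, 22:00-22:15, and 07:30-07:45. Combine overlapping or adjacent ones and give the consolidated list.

Sort by start: 06:45–08:30, 07:30–07:45, 10:45–12:00, 21:45–23:00, 22:00–22:15, 22:30–22:45.
07:30–07:45 overlaps/touches 06:45–08:30 → extend to 06:45–08:30.
10:45–12:00 is disjoint → start new block.
21:45–23:00 is disjoint → start new block.
22:00–22:15 overlaps/touches 21:45–23:00 → extend to 21:45–23:00.
22:30–22:45 overlaps/touches 21:45–23:00 → extend to 21:45–23:00.

06:45–08:30, 10:45–12:00, 21:45–23:00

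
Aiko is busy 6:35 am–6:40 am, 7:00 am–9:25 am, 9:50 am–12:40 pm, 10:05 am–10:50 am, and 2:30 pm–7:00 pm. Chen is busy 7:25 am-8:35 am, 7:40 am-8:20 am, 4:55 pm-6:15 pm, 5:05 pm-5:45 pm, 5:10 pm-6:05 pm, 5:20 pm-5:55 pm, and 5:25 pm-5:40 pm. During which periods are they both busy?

7:25 am–8:35 am, 4:55 pm–6:15 pm

First set merges to 6:35 am–6:40 am, 7:00 am–9:25 am, 9:50 am–12:40 pm, 2:30 pm–7:00 pm.
Second set merges to 7:25 am–8:35 am, 4:55 pm–6:15 pm.
6:35 am–6:40 am: no overlap with the second set.
7:00 am–9:25 am meets the second set on 7:25 am–8:35 am.
9:50 am–12:40 pm: no overlap with the second set.
2:30 pm–7:00 pm meets the second set on 4:55 pm–6:15 pm.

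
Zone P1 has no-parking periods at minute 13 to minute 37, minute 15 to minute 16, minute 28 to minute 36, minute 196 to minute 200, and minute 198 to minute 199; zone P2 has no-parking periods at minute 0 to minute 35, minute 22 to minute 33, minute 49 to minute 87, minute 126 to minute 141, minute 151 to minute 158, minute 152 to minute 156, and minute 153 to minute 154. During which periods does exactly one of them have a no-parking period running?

First set merges to minute 13 to minute 37, minute 196 to minute 200.
Second set merges to minute 0 to minute 35, minute 49 to minute 87, minute 126 to minute 141, minute 151 to minute 158.
A \ B = minute 35 to minute 37, minute 196 to minute 200.
B \ A = minute 0 to minute 13, minute 49 to minute 87, minute 126 to minute 141, minute 151 to minute 158.
Union of the two gives the symmetric difference.

minute 0 to minute 13, minute 35 to minute 37, minute 49 to minute 87, minute 126 to minute 141, minute 151 to minute 158, minute 196 to minute 200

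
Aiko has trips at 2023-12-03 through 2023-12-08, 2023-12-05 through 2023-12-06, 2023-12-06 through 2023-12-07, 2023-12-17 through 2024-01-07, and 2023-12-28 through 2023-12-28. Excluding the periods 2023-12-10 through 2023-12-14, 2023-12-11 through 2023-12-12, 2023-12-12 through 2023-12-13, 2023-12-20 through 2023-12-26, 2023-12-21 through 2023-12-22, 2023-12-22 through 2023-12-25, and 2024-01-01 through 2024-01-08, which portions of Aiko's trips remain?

Merge the first list: 2023-12-03 through 2023-12-08, 2023-12-17 through 2024-01-07.
Merge the second list: 2023-12-10 through 2023-12-14, 2023-12-20 through 2023-12-26, 2024-01-01 through 2024-01-08.
2023-12-03 through 2023-12-08 is untouched.
2023-12-17 through 2024-01-07 with B removed leaves 2023-12-17 through 2023-12-19, 2023-12-27 through 2023-12-31.

2023-12-03 through 2023-12-08, 2023-12-17 through 2023-12-19, 2023-12-27 through 2023-12-31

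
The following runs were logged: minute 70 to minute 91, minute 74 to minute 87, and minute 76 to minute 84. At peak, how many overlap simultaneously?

3

Walk the sorted start/end points keeping a running depth.
The depth first hits 3 at minute 76.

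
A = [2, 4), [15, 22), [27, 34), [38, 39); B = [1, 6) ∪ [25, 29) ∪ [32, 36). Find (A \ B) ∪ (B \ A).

Only in the first: [15, 22), [29, 32), [38, 39).
Only in the second: [1, 2), [4, 6), [25, 27), [34, 36).
Together these are the periods covered by exactly one.

[1, 2) ∪ [4, 6) ∪ [15, 22) ∪ [25, 27) ∪ [29, 32) ∪ [34, 36) ∪ [38, 39)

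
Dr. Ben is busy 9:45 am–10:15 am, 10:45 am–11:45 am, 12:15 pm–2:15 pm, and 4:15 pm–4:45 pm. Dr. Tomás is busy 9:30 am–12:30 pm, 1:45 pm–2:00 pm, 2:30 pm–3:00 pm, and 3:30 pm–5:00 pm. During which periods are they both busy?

9:45 am–10:15 am ∩ B → 9:45 am–10:15 am.
10:45 am–11:45 am ∩ B → 10:45 am–11:45 am.
12:15 pm–2:15 pm ∩ B → 12:15 pm–12:30 pm, 1:45 pm–2:00 pm.
4:15 pm–4:45 pm ∩ B → 4:15 pm–4:45 pm.

9:45 am–10:15 am, 10:45 am–11:45 am, 12:15 pm–12:30 pm, 1:45 pm–2:00 pm, 4:15 pm–4:45 pm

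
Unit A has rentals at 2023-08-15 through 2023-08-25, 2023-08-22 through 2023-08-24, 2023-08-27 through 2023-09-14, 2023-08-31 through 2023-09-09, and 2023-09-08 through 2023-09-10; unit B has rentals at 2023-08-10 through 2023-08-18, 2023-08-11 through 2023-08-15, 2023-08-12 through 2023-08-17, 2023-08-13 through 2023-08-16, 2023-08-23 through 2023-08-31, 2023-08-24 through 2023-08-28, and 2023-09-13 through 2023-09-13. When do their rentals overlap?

2023-08-15 through 2023-08-18, 2023-08-23 through 2023-08-25, 2023-08-27 through 2023-08-31, 2023-09-13 through 2023-09-13

Merge the first list: 2023-08-15 through 2023-08-25, 2023-08-27 through 2023-09-14.
Merge the second list: 2023-08-10 through 2023-08-18, 2023-08-23 through 2023-08-31, 2023-09-13 through 2023-09-13.
2023-08-15 through 2023-08-25 meets the second set on 2023-08-15 through 2023-08-18, 2023-08-23 through 2023-08-25.
2023-08-27 through 2023-09-14 meets the second set on 2023-08-27 through 2023-08-31, 2023-09-13 through 2023-09-13.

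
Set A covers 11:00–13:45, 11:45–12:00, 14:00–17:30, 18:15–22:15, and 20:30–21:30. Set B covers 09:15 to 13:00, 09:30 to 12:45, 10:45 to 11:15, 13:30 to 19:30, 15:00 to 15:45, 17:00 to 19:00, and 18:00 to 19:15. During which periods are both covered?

11:00–13:00, 13:30–13:45, 14:00–17:30, 18:15–19:30

Merge the first list: 11:00–13:45, 14:00–17:30, 18:15–22:15.
Merge the second list: 09:15–13:00, 13:30–19:30.
11:00–13:45 overlaps B on 11:00–13:00, 13:30–13:45.
14:00–17:30 overlaps B on 14:00–17:30.
18:15–22:15 overlaps B on 18:15–19:30.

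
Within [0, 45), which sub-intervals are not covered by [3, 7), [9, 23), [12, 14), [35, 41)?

[0, 3) ∪ [7, 9) ∪ [23, 35) ∪ [41, 45)

Covered (merged): [3, 7), [9, 23), [35, 41).
Gaps within [0, 45): [0, 3), [7, 9), [23, 35), [41, 45).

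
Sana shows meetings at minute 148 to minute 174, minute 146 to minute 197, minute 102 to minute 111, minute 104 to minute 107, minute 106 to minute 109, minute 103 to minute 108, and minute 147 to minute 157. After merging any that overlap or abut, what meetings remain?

Sort by start: minute 102 to minute 111, minute 103 to minute 108, minute 104 to minute 107, minute 106 to minute 109, minute 146 to minute 197, minute 147 to minute 157, minute 148 to minute 174.
minute 103 to minute 108 overlaps/touches minute 102 to minute 111 → extend to minute 102 to minute 111.
minute 104 to minute 107 overlaps/touches minute 102 to minute 111 → extend to minute 102 to minute 111.
minute 106 to minute 109 overlaps/touches minute 102 to minute 111 → extend to minute 102 to minute 111.
minute 146 to minute 197 is disjoint → start new block.
minute 147 to minute 157 overlaps/touches minute 146 to minute 197 → extend to minute 146 to minute 197.
minute 148 to minute 174 overlaps/touches minute 146 to minute 197 → extend to minute 146 to minute 197.

minute 102 to minute 111, minute 146 to minute 197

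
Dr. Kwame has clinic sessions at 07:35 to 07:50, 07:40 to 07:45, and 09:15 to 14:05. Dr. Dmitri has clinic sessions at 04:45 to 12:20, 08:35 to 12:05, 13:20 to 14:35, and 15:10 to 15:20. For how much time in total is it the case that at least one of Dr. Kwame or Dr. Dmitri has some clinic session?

Merge the first list: 07:35–07:50, 09:15–14:05.
Merge the second list: 04:45–12:20, 13:20–14:35, 15:10–15:20.
A ∪ B = 04:45–14:35, 15:10–15:20.
Total: 9 h 50 min + 10 min = 10 h.

10 h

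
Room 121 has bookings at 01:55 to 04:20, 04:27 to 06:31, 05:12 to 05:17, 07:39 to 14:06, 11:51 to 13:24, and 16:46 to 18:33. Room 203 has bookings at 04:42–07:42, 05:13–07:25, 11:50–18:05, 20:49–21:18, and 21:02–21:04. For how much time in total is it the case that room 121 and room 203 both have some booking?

A, merged: 01:55–04:20, 04:27–06:31, 07:39–14:06, 16:46–18:33.
B, merged: 04:42–07:42, 11:50–18:05, 20:49–21:18.
A ∩ B = 04:42–06:31, 07:39–07:42, 11:50–14:06, 16:46–18:05.
Total: 1 h 49 min + 3 min + 2 h 16 min + 1 h 19 min = 5 h 27 min.

5 h 27 min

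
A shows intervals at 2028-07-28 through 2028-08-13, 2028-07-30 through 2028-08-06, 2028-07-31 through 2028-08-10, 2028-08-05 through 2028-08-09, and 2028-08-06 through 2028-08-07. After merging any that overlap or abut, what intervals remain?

2028-07-28 through 2028-08-13

2028-07-30 through 2028-08-06 overlaps/touches 2028-07-28 through 2028-08-13 → extend to 2028-07-28 through 2028-08-13.
2028-07-31 through 2028-08-10 overlaps/touches 2028-07-28 through 2028-08-13 → extend to 2028-07-28 through 2028-08-13.
2028-08-05 through 2028-08-09 overlaps/touches 2028-07-28 through 2028-08-13 → extend to 2028-07-28 through 2028-08-13.
2028-08-06 through 2028-08-07 overlaps/touches 2028-07-28 through 2028-08-13 → extend to 2028-07-28 through 2028-08-13.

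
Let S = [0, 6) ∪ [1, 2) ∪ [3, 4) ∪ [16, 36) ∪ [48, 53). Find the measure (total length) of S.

31

Merged: [0, 6), [16, 36), [48, 53).
Lengths: 6 + 20 + 5 = 31.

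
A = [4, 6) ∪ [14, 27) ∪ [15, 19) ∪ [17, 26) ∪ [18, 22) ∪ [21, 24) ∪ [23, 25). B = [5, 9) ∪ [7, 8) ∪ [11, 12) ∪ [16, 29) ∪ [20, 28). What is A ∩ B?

[5, 6) ∪ [16, 27)

Merge the first list: [4, 6), [14, 27).
Merge the second list: [5, 9), [11, 12), [16, 29).
[4, 6) overlaps B on [5, 6).
[14, 27) overlaps B on [16, 27).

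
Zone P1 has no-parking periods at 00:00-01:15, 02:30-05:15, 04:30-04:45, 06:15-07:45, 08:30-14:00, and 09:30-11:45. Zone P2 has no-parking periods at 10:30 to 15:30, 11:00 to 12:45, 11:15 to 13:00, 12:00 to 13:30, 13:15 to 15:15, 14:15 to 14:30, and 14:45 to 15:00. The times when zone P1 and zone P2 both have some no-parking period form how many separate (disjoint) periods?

First set merges to 00:00-01:15, 02:30-05:15, 06:15-07:45, 08:30-14:00.
Second set merges to 10:30-15:30.
A ∩ B = 10:30-14:00.
That is 1 disjoint piece.

1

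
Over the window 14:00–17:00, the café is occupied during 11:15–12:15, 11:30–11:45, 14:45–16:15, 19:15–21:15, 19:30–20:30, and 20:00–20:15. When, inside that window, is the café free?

Covered (merged): 11:15–12:15, 14:45–16:15, 19:15–21:15.
Complement within 14:00–17:00: 14:00–14:45, 16:15–17:00.

14:00–14:45, 16:15–17:00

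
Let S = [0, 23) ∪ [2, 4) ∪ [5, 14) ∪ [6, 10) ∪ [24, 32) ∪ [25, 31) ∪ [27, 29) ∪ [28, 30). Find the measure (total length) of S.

31

Merged: [0, 23), [24, 32).
Lengths: 23 + 8 = 31.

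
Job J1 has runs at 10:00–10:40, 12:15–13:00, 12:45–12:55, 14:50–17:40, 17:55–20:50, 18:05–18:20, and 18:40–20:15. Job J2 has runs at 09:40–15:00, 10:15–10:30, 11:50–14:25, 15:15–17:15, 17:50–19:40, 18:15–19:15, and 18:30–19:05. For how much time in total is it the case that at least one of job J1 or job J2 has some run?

11 h

A, merged: 10:00–10:40, 12:15–13:00, 14:50–17:40, 17:55–20:50.
B, merged: 09:40–15:00, 15:15–17:15, 17:50–19:40.
A ∪ B = 09:40–17:40, 17:50–20:50.
Total: 8 h + 3 h = 11 h.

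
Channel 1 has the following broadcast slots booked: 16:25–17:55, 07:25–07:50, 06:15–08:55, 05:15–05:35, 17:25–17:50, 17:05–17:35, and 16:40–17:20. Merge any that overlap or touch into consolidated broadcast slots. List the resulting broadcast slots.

Sort by start: 05:15–05:35, 06:15–08:55, 07:25–07:50, 16:25–17:55, 16:40–17:20, 17:05–17:35, 17:25–17:50.
06:15–08:55 is disjoint → start new block.
07:25–07:50 overlaps/touches 06:15–08:55 → extend to 06:15–08:55.
16:25–17:55 is disjoint → start new block.
16:40–17:20 overlaps/touches 16:25–17:55 → extend to 16:25–17:55.
17:05–17:35 overlaps/touches 16:25–17:55 → extend to 16:25–17:55.
17:25–17:50 overlaps/touches 16:25–17:55 → extend to 16:25–17:55.

05:15–05:35, 06:15–08:55, 16:25–17:55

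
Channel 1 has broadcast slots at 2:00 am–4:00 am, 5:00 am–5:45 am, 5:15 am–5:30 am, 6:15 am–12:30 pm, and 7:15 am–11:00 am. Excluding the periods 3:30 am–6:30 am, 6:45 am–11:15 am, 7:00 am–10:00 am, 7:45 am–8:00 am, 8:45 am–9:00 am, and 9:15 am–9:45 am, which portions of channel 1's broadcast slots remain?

2:00 am–3:30 am, 6:30 am–6:45 am, 11:15 am–12:30 pm

Merge the first list: 2:00 am–4:00 am, 5:00 am–5:45 am, 6:15 am–12:30 pm.
Merge the second list: 3:30 am–6:30 am, 6:45 am–11:15 am.
2:00 am–4:00 am with B removed leaves 2:00 am–3:30 am.
5:00 am–5:45 am lies entirely inside B → drops out.
6:15 am–12:30 pm with B removed leaves 6:30 am–6:45 am, 11:15 am–12:30 pm.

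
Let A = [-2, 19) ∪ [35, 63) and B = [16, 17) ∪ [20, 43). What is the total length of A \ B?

40

A \ B = [-2, 16), [17, 19), [43, 63).
Total: 18 + 2 + 20 = 40.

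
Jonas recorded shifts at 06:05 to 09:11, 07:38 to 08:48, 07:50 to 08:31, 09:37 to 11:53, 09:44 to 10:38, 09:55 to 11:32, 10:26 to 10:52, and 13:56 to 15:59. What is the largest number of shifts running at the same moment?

At 10:26, 4 of the intervals are simultaneously active.
No point has more.

4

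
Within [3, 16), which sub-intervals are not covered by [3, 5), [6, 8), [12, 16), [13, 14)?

[5, 6) ∪ [8, 12)

Covered (merged): [3, 5), [6, 8), [12, 16).
Complement within [3, 16): [5, 6), [8, 12).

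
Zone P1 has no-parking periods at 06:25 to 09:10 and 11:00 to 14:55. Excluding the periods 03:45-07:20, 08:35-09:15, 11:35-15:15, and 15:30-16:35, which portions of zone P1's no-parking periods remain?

07:20–08:35, 11:00–11:35

06:25–09:10 \ B = 07:20–08:35.
11:00–14:55 \ B = 11:00–11:35.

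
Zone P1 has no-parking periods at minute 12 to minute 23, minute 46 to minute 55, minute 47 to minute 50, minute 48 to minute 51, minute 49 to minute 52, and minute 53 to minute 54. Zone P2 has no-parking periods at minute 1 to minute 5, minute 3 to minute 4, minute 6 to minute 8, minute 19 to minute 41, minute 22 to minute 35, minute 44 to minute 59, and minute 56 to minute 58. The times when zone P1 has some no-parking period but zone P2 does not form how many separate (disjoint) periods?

First set merges to minute 12 to minute 23, minute 46 to minute 55.
Second set merges to minute 1 to minute 5, minute 6 to minute 8, minute 19 to minute 41, minute 44 to minute 59.
A \ B = minute 12 to minute 19.
That is 1 disjoint piece.

1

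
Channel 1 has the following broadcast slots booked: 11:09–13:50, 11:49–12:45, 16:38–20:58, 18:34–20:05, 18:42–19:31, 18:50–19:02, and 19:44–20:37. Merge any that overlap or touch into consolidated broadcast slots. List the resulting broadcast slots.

11:49–12:45 overlaps/touches 11:09–13:50 → extend to 11:09–13:50.
16:38–20:58 is disjoint → start new block.
18:34–20:05 overlaps/touches 16:38–20:58 → extend to 16:38–20:58.
18:42–19:31 overlaps/touches 16:38–20:58 → extend to 16:38–20:58.
18:50–19:02 overlaps/touches 16:38–20:58 → extend to 16:38–20:58.
19:44–20:37 overlaps/touches 16:38–20:58 → extend to 16:38–20:58.

11:09–13:50, 16:38–20:58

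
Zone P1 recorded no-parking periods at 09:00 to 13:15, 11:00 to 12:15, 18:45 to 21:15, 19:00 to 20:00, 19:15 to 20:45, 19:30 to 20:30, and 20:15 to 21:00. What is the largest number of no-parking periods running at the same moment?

Walk the sorted start/end points keeping a running depth.
The depth first hits 4 at 19:30.

4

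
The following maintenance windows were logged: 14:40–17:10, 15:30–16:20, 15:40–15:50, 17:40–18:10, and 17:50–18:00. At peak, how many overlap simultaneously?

3

At 15:40, 3 of the intervals are simultaneously active.
No point has more.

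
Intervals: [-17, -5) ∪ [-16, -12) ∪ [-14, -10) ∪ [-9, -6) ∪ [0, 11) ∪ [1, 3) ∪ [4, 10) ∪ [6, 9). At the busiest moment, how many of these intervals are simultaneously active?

Sweep endpoints in order; track running count of active intervals.
Peak of 3 reached at -14.

3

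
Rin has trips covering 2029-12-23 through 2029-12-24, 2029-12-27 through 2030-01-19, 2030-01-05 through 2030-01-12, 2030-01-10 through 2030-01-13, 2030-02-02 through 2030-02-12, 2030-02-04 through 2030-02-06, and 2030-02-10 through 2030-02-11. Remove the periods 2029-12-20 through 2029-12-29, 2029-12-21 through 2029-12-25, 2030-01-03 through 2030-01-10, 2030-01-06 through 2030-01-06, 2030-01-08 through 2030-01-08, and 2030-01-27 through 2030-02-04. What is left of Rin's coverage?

A, merged: 2029-12-23 through 2029-12-24, 2029-12-27 through 2030-01-19, 2030-02-02 through 2030-02-12.
B, merged: 2029-12-20 through 2029-12-29, 2030-01-03 through 2030-01-10, 2030-01-27 through 2030-02-04.
2029-12-23 through 2029-12-24 lies entirely inside B → drops out.
2029-12-27 through 2030-01-19 with B removed leaves 2029-12-30 through 2030-01-02, 2030-01-11 through 2030-01-19.
2030-02-02 through 2030-02-12 with B removed leaves 2030-02-05 through 2030-02-12.

2029-12-30 through 2030-01-02, 2030-01-11 through 2030-01-19, 2030-02-05 through 2030-02-12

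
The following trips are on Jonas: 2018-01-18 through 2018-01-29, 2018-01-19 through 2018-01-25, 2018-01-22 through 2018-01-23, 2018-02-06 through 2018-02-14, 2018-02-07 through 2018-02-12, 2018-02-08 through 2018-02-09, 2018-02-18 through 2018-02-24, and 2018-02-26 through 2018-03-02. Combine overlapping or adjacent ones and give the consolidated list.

2018-01-18 through 2018-01-29, 2018-02-06 through 2018-02-14, 2018-02-18 through 2018-02-24, 2018-02-26 through 2018-03-02

2018-01-19 through 2018-01-25 overlaps/touches 2018-01-18 through 2018-01-29 → extend to 2018-01-18 through 2018-01-29.
2018-01-22 through 2018-01-23 overlaps/touches 2018-01-18 through 2018-01-29 → extend to 2018-01-18 through 2018-01-29.
2018-02-06 through 2018-02-14 is disjoint → start new block.
2018-02-07 through 2018-02-12 overlaps/touches 2018-02-06 through 2018-02-14 → extend to 2018-02-06 through 2018-02-14.
2018-02-08 through 2018-02-09 overlaps/touches 2018-02-06 through 2018-02-14 → extend to 2018-02-06 through 2018-02-14.
2018-02-18 through 2018-02-24 is disjoint → start new block.
2018-02-26 through 2018-03-02 is disjoint → start new block.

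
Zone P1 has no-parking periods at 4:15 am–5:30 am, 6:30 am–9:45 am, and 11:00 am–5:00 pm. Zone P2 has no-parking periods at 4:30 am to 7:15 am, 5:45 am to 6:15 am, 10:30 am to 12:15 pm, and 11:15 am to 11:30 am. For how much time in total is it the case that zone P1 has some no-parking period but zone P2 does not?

7 h 30 min

B, merged: 4:30 am–7:15 am, 10:30 am–12:15 pm.
A \ B = 4:15 am–4:30 am, 7:15 am–9:45 am, 12:15 pm–5:00 pm.
Total: 15 min + 2 h 30 min + 4 h 45 min = 7 h 30 min.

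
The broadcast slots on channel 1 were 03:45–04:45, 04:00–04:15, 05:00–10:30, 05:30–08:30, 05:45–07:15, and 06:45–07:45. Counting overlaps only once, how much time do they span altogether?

Merged: 03:45–04:45, 05:00–10:30.
Lengths: 1 h + 5 h 30 min = 6 h 30 min.

6 h 30 min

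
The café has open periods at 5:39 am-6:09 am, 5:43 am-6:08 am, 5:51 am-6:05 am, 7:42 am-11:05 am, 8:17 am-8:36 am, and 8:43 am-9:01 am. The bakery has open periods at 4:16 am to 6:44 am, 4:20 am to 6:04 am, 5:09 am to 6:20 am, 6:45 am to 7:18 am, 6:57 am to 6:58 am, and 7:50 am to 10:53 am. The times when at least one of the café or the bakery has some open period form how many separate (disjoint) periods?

A, merged: 5:39 am–6:09 am, 7:42 am–11:05 am.
B, merged: 4:16 am–6:44 am, 6:45 am–7:18 am, 7:50 am–10:53 am.
A ∪ B = 4:16 am–6:44 am, 6:45 am–7:18 am, 7:42 am–11:05 am.
That is 3 disjoint pieces.

3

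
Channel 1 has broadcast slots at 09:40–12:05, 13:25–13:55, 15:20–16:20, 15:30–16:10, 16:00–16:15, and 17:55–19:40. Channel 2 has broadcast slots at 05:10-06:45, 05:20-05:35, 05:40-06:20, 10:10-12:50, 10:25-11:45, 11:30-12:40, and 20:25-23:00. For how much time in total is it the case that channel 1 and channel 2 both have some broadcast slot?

First set merges to 09:40–12:05, 13:25–13:55, 15:20–16:20, 17:55–19:40.
Second set merges to 05:10–06:45, 10:10–12:50, 20:25–23:00.
A ∩ B = 10:10–12:05.
Total: 1 h 55 min.

1 h 55 min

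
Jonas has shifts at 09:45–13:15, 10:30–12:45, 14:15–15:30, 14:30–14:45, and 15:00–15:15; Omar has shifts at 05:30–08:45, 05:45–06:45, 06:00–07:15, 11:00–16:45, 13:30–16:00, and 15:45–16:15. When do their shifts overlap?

Merge the first list: 09:45–13:15, 14:15–15:30.
Merge the second list: 05:30–08:45, 11:00–16:45.
09:45–13:15 ∩ B → 11:00–13:15.
14:15–15:30 ∩ B → 14:15–15:30.

11:00–13:15, 14:15–15:30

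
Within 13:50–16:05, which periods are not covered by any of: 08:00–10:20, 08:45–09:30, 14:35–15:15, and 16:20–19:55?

13:50–14:35, 15:15–16:05

The merged coverage is 08:00–10:20, 14:35–15:15, 16:20–19:55.
Uncovered inside 13:50–16:05: 13:50–14:35, 15:15–16:05.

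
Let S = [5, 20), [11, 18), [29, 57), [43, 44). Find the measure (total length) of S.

43

Merged: [5, 20), [29, 57).
Lengths: 15 + 28 = 43.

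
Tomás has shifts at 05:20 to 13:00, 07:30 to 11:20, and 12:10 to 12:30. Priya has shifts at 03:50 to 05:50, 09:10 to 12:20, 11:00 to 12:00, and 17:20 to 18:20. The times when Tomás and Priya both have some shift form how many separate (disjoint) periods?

2

Merge the first list: 05:20–13:00.
Merge the second list: 03:50–05:50, 09:10–12:20, 17:20–18:20.
A ∩ B = 05:20–05:50, 09:10–12:20.
That is 2 disjoint pieces.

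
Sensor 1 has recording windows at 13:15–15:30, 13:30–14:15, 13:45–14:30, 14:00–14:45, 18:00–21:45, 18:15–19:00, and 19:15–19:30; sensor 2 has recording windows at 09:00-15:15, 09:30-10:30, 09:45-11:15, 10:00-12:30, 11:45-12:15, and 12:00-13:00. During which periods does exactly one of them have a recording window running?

Merge the first list: 13:15–15:30, 18:00–21:45.
Merge the second list: 09:00–15:15.
Only in the first: 15:15–15:30, 18:00–21:45.
Only in the second: 09:00–13:15.
Together these are the periods covered by exactly one.

09:00–13:15, 15:15–15:30, 18:00–21:45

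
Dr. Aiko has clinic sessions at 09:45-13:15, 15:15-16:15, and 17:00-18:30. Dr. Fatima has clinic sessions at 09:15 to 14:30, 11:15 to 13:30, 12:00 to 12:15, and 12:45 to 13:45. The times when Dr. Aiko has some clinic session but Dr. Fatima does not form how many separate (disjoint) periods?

2

B, merged: 09:15–14:30.
A \ B = 15:15–16:15, 17:00–18:30.
That is 2 disjoint pieces.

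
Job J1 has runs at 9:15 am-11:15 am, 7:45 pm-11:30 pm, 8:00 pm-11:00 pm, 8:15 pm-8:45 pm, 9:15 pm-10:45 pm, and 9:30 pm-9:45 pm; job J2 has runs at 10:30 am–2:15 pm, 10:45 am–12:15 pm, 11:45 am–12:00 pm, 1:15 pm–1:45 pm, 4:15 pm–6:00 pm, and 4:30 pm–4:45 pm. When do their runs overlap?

10:30 am–11:15 am

Merge the first list: 9:15 am–11:15 am, 7:45 pm–11:30 pm.
Merge the second list: 10:30 am–2:15 pm, 4:15 pm–6:00 pm.
9:15 am–11:15 am overlaps B on 10:30 am–11:15 am.
7:45 pm–11:30 pm falls entirely outside B.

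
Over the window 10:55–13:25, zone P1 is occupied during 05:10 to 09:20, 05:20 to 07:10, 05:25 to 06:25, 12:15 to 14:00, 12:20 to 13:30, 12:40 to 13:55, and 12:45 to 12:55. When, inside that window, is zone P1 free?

After merging, the occupied span is 05:10–09:20, 12:15–14:00.
Uncovered inside 10:55–13:25: 10:55–12:15.

10:55–12:15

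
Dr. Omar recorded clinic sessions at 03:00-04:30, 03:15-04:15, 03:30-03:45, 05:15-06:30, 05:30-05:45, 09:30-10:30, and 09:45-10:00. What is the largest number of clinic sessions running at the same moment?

Walk the sorted start/end points keeping a running depth.
The depth first hits 3 at 03:30.

3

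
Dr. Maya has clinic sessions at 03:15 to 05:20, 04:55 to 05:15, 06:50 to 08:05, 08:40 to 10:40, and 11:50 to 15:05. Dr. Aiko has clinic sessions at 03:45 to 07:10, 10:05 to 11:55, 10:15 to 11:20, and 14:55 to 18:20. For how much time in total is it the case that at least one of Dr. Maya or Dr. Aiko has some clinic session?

A, merged: 03:15–05:20, 06:50–08:05, 08:40–10:40, 11:50–15:05.
B, merged: 03:45–07:10, 10:05–11:55, 14:55–18:20.
A ∪ B = 03:15–08:05, 08:40–18:20.
Total: 4 h 50 min + 9 h 40 min = 14 h 30 min.

14 h 30 min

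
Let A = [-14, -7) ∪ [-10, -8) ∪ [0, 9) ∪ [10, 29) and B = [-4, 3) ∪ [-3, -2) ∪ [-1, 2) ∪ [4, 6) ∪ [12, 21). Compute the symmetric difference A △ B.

[-14, -7) ∪ [-4, 0) ∪ [3, 4) ∪ [6, 9) ∪ [10, 12) ∪ [21, 29)

First set merges to [-14, -7), [0, 9), [10, 29).
Second set merges to [-4, 3), [4, 6), [12, 21).
A \ B = [-14, -7), [3, 4), [6, 9), [10, 12), [21, 29).
B \ A = [-4, 0).
Union of the two gives the symmetric difference.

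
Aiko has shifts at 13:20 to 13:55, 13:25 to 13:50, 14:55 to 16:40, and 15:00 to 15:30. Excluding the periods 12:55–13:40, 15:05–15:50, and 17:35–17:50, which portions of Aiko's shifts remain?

13:40-13:55, 14:55-15:05, 15:50-16:40

Merge the first list: 13:20-13:55, 14:55-16:40.
13:20-13:55 with B removed leaves 13:40-13:55.
14:55-16:40 with B removed leaves 14:55-15:05, 15:50-16:40.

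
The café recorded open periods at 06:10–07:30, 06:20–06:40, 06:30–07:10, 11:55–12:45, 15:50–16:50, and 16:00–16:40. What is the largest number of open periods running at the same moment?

At 06:30, 3 of the intervals are simultaneously active.
No point has more.

3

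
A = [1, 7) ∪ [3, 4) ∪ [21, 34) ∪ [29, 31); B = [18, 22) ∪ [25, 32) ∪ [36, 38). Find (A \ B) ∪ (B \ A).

[1, 7) ∪ [18, 21) ∪ [22, 25) ∪ [32, 34) ∪ [36, 38)

First set merges to [1, 7), [21, 34).
A but not B: [1, 7), [22, 25), [32, 34).
B but not A: [18, 21), [36, 38).
Combining gives A △ B.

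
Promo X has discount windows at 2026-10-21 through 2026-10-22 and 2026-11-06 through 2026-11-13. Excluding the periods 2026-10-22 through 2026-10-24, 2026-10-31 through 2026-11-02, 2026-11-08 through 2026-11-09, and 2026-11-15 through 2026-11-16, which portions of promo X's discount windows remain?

2026-10-21 through 2026-10-22 minus B → 2026-10-21 through 2026-10-21.
2026-11-06 through 2026-11-13 minus B → 2026-11-06 through 2026-11-07, 2026-11-10 through 2026-11-13.

2026-10-21 through 2026-10-21, 2026-11-06 through 2026-11-07, 2026-11-10 through 2026-11-13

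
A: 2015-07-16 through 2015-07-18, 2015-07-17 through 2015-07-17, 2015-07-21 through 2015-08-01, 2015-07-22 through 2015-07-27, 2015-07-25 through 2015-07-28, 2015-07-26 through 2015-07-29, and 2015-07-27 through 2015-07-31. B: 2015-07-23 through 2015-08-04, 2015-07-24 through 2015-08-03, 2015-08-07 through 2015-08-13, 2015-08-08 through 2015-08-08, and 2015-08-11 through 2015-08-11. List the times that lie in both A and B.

2015-07-23 through 2015-08-01

First set merges to 2015-07-16 through 2015-07-18, 2015-07-21 through 2015-08-01.
Second set merges to 2015-07-23 through 2015-08-04, 2015-08-07 through 2015-08-13.
2015-07-16 through 2015-07-18 meets no B interval.
2015-07-21 through 2015-08-01 ∩ B → 2015-07-23 through 2015-08-01.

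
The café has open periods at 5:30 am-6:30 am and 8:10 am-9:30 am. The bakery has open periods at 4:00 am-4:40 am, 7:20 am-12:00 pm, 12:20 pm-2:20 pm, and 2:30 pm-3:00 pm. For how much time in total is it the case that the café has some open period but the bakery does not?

A \ B = 5:30 am-6:30 am.
Total: 1 h.

1 h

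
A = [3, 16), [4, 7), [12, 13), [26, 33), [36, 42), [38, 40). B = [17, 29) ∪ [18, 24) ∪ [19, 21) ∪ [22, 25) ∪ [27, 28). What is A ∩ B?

First set merges to [3, 16), [26, 33), [36, 42).
Second set merges to [17, 29).
[3, 16) falls entirely outside B.
[26, 33) overlaps B on [26, 29).
[36, 42) falls entirely outside B.

[26, 29)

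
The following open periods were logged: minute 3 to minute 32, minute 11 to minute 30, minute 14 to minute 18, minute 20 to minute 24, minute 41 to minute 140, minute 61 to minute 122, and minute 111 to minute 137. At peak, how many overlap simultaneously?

Walk the sorted start/end points keeping a running depth.
The depth first hits 3 at minute 14.

3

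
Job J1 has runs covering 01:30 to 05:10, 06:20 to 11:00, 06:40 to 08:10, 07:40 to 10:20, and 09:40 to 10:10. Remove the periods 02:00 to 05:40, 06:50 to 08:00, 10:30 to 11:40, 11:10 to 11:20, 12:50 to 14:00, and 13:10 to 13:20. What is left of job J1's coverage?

01:30-02:00, 06:20-06:50, 08:00-10:30

Merge the first list: 01:30-05:10, 06:20-11:00.
Merge the second list: 02:00-05:40, 06:50-08:00, 10:30-11:40, 12:50-14:00.
01:30-05:10 \ B = 01:30-02:00.
06:20-11:00 \ B = 06:20-06:50, 08:00-10:30.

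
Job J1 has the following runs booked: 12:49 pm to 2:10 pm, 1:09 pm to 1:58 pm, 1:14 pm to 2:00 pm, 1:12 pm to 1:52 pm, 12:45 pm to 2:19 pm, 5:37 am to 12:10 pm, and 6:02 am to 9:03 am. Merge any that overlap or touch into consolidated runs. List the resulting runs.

5:37 am–12:10 pm, 12:45 pm–2:19 pm

Sort by start: 5:37 am–12:10 pm, 6:02 am–9:03 am, 12:45 pm–2:19 pm, 12:49 pm–2:10 pm, 1:09 pm–1:58 pm, 1:12 pm–1:52 pm, 1:14 pm–2:00 pm.
6:02 am–9:03 am overlaps/touches 5:37 am–12:10 pm → extend to 5:37 am–12:10 pm.
12:45 pm–2:19 pm is disjoint → start new block.
12:49 pm–2:10 pm overlaps/touches 12:45 pm–2:19 pm → extend to 12:45 pm–2:19 pm.
1:09 pm–1:58 pm overlaps/touches 12:45 pm–2:19 pm → extend to 12:45 pm–2:19 pm.
1:12 pm–1:52 pm overlaps/touches 12:45 pm–2:19 pm → extend to 12:45 pm–2:19 pm.
1:14 pm–2:00 pm overlaps/touches 12:45 pm–2:19 pm → extend to 12:45 pm–2:19 pm.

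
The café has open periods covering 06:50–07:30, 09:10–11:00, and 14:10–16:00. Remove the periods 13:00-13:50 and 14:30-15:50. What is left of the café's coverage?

06:50–07:30, 09:10–11:00, 14:10–14:30, 15:50–16:00

06:50–07:30 is untouched.
09:10–11:00 is untouched.
14:10–16:00 with B removed leaves 14:10–14:30, 15:50–16:00.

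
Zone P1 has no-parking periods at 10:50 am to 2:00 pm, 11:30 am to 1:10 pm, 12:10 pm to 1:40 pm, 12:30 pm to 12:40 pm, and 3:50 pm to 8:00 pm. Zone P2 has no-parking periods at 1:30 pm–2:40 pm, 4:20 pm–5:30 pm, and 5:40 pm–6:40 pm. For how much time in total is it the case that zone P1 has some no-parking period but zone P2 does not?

Merge the first list: 10:50 am-2:00 pm, 3:50 pm-8:00 pm.
A \ B = 10:50 am-1:30 pm, 3:50 pm-4:20 pm, 5:30 pm-5:40 pm, 6:40 pm-8:00 pm.
Total: 2 h 40 min + 30 min + 10 min + 1 h 20 min = 4 h 40 min.

4 h 40 min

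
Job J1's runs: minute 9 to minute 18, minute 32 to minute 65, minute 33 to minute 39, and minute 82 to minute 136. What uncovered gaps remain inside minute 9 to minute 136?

minute 18 to minute 32, minute 65 to minute 82

After merging, the occupied span is minute 9 to minute 18, minute 32 to minute 65, minute 82 to minute 136.
Gaps within minute 9 to minute 136: minute 18 to minute 32, minute 65 to minute 82.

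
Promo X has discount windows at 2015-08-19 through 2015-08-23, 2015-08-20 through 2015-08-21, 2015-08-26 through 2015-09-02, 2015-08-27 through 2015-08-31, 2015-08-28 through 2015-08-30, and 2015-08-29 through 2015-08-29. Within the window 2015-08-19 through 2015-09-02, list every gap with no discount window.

After merging, the occupied span is 2015-08-19 through 2015-08-23, 2015-08-26 through 2015-09-02.
Uncovered inside 2015-08-19 through 2015-09-02: 2015-08-24 through 2015-08-25.

2015-08-24 through 2015-08-25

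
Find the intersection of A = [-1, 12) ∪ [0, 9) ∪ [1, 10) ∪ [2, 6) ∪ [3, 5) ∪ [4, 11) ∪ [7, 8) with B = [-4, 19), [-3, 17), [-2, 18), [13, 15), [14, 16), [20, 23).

Merge the first list: [-1, 12).
Merge the second list: [-4, 19), [20, 23).
[-1, 12) ∩ B → [-1, 12).

[-1, 12)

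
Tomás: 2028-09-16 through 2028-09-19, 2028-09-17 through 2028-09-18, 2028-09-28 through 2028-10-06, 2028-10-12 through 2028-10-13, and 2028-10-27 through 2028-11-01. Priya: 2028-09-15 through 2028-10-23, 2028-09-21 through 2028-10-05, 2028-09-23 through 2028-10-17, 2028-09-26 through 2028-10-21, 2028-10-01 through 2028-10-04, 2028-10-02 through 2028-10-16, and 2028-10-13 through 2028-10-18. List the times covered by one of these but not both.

2028-09-15 through 2028-09-15, 2028-09-20 through 2028-09-27, 2028-10-07 through 2028-10-11, 2028-10-14 through 2028-10-23, 2028-10-27 through 2028-11-01

First set merges to 2028-09-16 through 2028-09-19, 2028-09-28 through 2028-10-06, 2028-10-12 through 2028-10-13, 2028-10-27 through 2028-11-01.
Second set merges to 2028-09-15 through 2028-10-23.
Only in the first: 2028-10-27 through 2028-11-01.
Only in the second: 2028-09-15 through 2028-09-15, 2028-09-20 through 2028-09-27, 2028-10-07 through 2028-10-11, 2028-10-14 through 2028-10-23.
Together these are the periods covered by exactly one.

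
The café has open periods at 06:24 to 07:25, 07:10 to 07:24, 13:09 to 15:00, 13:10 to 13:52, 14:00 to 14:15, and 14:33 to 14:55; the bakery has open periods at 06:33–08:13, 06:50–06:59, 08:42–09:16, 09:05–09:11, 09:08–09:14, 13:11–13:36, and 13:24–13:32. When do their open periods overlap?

06:33–07:25, 13:11–13:36

First set merges to 06:24–07:25, 13:09–15:00.
Second set merges to 06:33–08:13, 08:42–09:16, 13:11–13:36.
06:24–07:25 meets the second set on 06:33–07:25.
13:09–15:00 meets the second set on 13:11–13:36.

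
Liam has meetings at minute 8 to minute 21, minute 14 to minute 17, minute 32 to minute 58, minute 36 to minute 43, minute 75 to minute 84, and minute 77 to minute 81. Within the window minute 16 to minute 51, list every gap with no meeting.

Covered (merged): minute 8 to minute 21, minute 32 to minute 58, minute 75 to minute 84.
Uncovered inside minute 16 to minute 51: minute 21 to minute 32.

minute 21 to minute 32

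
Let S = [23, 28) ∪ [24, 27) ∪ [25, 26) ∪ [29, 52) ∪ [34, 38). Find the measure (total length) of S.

Merged: [23, 28), [29, 52).
Lengths: 5 + 23 = 28.

28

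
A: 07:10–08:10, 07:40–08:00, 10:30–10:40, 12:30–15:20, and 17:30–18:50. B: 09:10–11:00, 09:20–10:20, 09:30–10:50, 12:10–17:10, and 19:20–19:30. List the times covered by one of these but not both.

07:10–08:10, 09:10–10:30, 10:40–11:00, 12:10–12:30, 15:20–17:10, 17:30–18:50, 19:20–19:30

Merge the first list: 07:10–08:10, 10:30–10:40, 12:30–15:20, 17:30–18:50.
Merge the second list: 09:10–11:00, 12:10–17:10, 19:20–19:30.
Only in the first: 07:10–08:10, 17:30–18:50.
Only in the second: 09:10–10:30, 10:40–11:00, 12:10–12:30, 15:20–17:10, 19:20–19:30.
Together these are the periods covered by exactly one.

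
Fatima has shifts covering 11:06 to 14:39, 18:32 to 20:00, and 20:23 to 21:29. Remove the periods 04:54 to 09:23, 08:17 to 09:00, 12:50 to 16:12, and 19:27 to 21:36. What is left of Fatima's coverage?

11:06–12:50, 18:32–19:27

B, merged: 04:54–09:23, 12:50–16:12, 19:27–21:36.
11:06–14:39 minus B → 11:06–12:50.
18:32–20:00 minus B → 18:32–19:27.
20:23–21:29: fully covered by B → removed.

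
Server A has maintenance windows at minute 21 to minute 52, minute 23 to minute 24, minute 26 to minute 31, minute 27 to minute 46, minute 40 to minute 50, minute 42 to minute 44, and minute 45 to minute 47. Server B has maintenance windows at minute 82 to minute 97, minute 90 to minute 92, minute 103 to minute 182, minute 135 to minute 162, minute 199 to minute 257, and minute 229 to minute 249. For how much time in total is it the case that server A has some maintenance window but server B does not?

31 minutes

A, merged: minute 21 to minute 52.
B, merged: minute 82 to minute 97, minute 103 to minute 182, minute 199 to minute 257.
A \ B = minute 21 to minute 52.
Total: 31 minutes.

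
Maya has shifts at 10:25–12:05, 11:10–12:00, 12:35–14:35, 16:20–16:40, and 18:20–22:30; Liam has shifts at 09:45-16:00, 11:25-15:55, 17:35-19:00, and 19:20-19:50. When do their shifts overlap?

10:25–12:05, 12:35–14:35, 18:20–19:00, 19:20–19:50

First set merges to 10:25–12:05, 12:35–14:35, 16:20–16:40, 18:20–22:30.
Second set merges to 09:45–16:00, 17:35–19:00, 19:20–19:50.
10:25–12:05 ∩ B → 10:25–12:05.
12:35–14:35 ∩ B → 12:35–14:35.
16:20–16:40 meets no B interval.
18:20–22:30 ∩ B → 18:20–19:00, 19:20–19:50.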